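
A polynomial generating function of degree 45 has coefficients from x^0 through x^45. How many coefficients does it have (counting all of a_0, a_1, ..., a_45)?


A polynomial of degree 45 takes the form a_0 + a_1 x + ... + a_45 x^45.
The number of coefficients is 45 + 1 = 46.

46


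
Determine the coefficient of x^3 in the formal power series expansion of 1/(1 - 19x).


The geometric series identity gives 1/(1 - c x) = sum_{k>=0} c^k x^k, so the coefficient of x^k is c^k.
Here c = 19 and k = 3.
Computing: 19^3 = 6859

6859


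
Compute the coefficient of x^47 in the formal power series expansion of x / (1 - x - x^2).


Let f(x) = sum_{k>=0} a_k x^k. Multiplying f(x) * (1 - x - x^2) = x and matching coefficients gives a_0 = 0, a_1 = 1, and a_k = a_{k-1} + a_{k-2} for k >= 2. These are the Fibonacci numbers F_k.
Iterating from F_0 = 0, F_1 = 1:
F_0=0, F_1=1, F_2=1, F_3=2, F_4=3, F_5=5, F_6=8, F_7=13, F_8=21, F_9=34, ...
F_47 = 2971215073.

2971215073


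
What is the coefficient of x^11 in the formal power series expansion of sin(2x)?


The Maclaurin series is sin(t) = sum_{k>=0} (-1)^k t^(2k+1) / (2k+1)!, so substituting t = 2x, only odd powers of x are nonzero, with coefficient of x^(2k+1) equal to (-1)^k 2^(2k+1) / (2k+1)!.
Write 11 = 2*5 + 1, giving the coefficient (-1)^5 * 2^11 / 11! = -2048/39916800 = -8/155925.

-8/155925


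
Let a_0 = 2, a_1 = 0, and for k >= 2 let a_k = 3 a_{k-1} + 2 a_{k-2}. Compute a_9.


Iterating the recurrence forward:
a_0 = 2
a_1 = 0
a_2 = 3*0 + 2*2 = 4
a_3 = 3*4 + 2*0 = 12
a_4 = 3*12 + 2*4 = 44
a_5 = 3*44 + 2*12 = 156
a_6 = 3*156 + 2*44 = 556
a_7 = 3*556 + 2*156 = 1980
a_8 = 3*1980 + 2*556 = 7052
a_9 = 3*7052 + 2*1980 = 25116
So a_9 = 25116.

25116


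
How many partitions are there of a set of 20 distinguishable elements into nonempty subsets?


Bell_20 can be computed from the Bell triangle or from Dobinski's identity Bell_n = (1/e) * sum_{k>=0} k^n / k!.
Computing Bell_20 = 51724158235372.

51724158235372


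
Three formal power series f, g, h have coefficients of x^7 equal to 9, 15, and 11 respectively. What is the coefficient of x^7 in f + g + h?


Series addition is componentwise:
9 + 15 + 11
= 35

35


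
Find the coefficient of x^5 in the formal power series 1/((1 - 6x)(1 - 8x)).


By partial fractions or Cauchy convolution:
The coefficient equals sum_{k=0}^{5} 6^k * 8^(5-k).
= 107744

107744


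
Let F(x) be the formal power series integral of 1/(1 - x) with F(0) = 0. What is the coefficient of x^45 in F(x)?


1/(1 - x) = sum_{k>=0} x^k. Integrating termwise and using F(0) = 0 gives
F(x) = sum_{k>=0} x^(k+1) / (k+1) = sum_{m>=1} x^m / m = -ln(1 - x).
So the coefficient of x^45 is 1/45 = 1/45.

1/45


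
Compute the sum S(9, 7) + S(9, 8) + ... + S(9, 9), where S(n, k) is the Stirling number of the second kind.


By definition, S(n, k) counts partitions of an n-set into exactly k nonempty blocks.
Computing row n = 9 for k = 7..9:
S(9, k): 462, 36, 1
Sum = 499.

499


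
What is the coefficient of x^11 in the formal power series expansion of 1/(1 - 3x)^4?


The general identity 1/(1 - c x)^r = sum_{k>=0} c^k C(k + r - 1, r - 1) x^k follows by substituting y = c x into 1/(1 - y)^r = sum_{k>=0} C(k + r - 1, r - 1) y^k.
For c = 3, r = 4, k = 11:
3^11 * C(14, 3) = 177147 * 364 = 64481508.

64481508


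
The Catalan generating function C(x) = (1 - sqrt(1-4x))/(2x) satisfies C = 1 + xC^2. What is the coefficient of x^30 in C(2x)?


Substituting x -> 2x scales the n-th coefficient by 2^n, so [x^30] C(2x) = 2^30 * C_30.
C_30 = C(2*30, 30)/(31) = 118264581564861424/31 = 3814986502092304.
So 2^30 * 3814986502092304 = 1073741824 * 3814986502092304 = 4096310565291970313322496.

4096310565291970313322496


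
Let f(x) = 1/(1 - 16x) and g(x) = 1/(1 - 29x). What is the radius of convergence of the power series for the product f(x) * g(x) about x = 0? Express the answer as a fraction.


The radius of 1/(1 - 16x) is 1/16 (nearest singularity at x = 1/16), and the radius of 1/(1 - 29x) is 1/29.
The product f(x)*g(x) = 1/((1 - 16x)(1 - 29x)) has singularities at both 1/16 and 1/29, so its radius of convergence is the distance to the nearest one:
min(1/16, 1/29) = 1/29.

1/29


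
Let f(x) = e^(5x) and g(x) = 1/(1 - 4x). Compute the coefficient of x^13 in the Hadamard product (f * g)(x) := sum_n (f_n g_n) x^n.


Expanding: f_k = 5^k/k! (from e^(5x)) and g_k = 4^k (from 1/(1 - 4x)). So the Hadamard coefficient (f * g)_k = 5^k 4^k / k! = (20)^k / k!.
For k = 13: 20^13/13! = 81920000000000000/6227020800 = 3200000000000/243243.

3200000000000/243243


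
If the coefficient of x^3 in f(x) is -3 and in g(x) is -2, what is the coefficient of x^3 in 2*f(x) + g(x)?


Scalar multiplication scales coefficients: 2 * -3 = -6.
Then add the g coefficient: -6 + -2
= -8

-8


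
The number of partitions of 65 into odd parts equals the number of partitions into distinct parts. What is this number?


Computing partitions of 65 into odd parts (1, 3, 5, ...):
Using the generating function prod_{k>=0} 1/(1-x^(2k+1)),
the count is 18200

18200


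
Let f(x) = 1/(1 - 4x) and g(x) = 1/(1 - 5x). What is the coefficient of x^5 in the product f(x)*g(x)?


The coefficient of x^n in f*g is the Cauchy product: sum_{k=0}^{n} a^k * b^(n-k).
With a=4, b=5, n=5:
sum_{k=0}^{5} 4^k * 5^(5-k)
= 11529

11529


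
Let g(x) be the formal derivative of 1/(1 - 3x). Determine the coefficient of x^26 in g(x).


Differentiate termwise: d/dx sum_{k>=0} 3^k x^k = sum_{k>=1} k 3^k x^(k-1) = sum_{j>=0} (j+1) 3^(j+1) x^j.
Equivalently, d/dx [1/(1 - 3x)] = 3/(1 - 3x)^2.
For j = 26: 27 * 3^27 = 27 * 7625597484987 = 205891132094649.

205891132094649


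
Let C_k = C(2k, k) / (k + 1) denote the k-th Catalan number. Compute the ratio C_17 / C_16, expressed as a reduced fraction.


Using C_k = (2k)! / (k! (k+1)!), the ratio C_{k+1}/C_k simplifies to
C_{k+1}/C_k = [(2k+2)! / ((k+1)! (k+2)!)] * [k! (k+1)! / (2k)!]
 = (2k+2)(2k+1) / ((k+1)(k+2)) = 2(2k+1) / (k+2).
For k = 16: 2(2*16 + 1) / (16 + 2) = 66/18 = 11/3.

11/3


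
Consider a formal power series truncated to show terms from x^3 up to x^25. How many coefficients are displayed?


From x^3 to x^25 inclusive, the count is 25 - 3 + 1 = 23.

23


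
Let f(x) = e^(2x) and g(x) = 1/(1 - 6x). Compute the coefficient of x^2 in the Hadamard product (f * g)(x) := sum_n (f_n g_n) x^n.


Expanding: f_k = 2^k/k! (from e^(2x)) and g_k = 6^k (from 1/(1 - 6x)). So the Hadamard coefficient (f * g)_k = 2^k 6^k / k! = (12)^k / k!.
For k = 2: 12^2/2! = 144/2 = 72.

72


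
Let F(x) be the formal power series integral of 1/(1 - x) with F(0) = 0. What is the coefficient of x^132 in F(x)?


1/(1 - x) = sum_{k>=0} x^k. Integrating termwise and using F(0) = 0 gives
F(x) = sum_{k>=0} x^(k+1) / (k+1) = sum_{m>=1} x^m / m = -ln(1 - x).
So the coefficient of x^132 is 1/132 = 1/132.

1/132


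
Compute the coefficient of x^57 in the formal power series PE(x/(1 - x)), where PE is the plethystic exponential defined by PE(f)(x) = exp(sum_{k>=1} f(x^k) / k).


For f(x) = x/(1 - x) we have
sum_{k>=1} f(x^k) / k = sum_{k>=1} (1/k) * x^k / (1 - x^k) = sum_{k, m >= 1} x^(k m) / k,
which after exponentiating simplifies to
PE(x/(1 - x)) = prod_{k>=1} 1 / (1 - x^k).
This is the generating function for the partition function p(n), so the coefficient of x^57 is p(57).
Computing p(57) by dynamic programming over parts 1, 2, ..., 57: p(57) = 614154.

614154


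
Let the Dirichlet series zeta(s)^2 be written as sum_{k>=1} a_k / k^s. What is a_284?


The Dirichlet convolution of the constant function 1 with itself gives (1 * 1)(k) = sum_{d | k} 1 = d(k), the number of positive divisors of k.
Since zeta(s) = sum_{k>=1} 1/k^s, we have zeta(s)^2 = sum_{k>=1} d(k)/k^s, so a_k = d(k).
For k = 284: the divisors are 1, 2, 4, 71, 142, 284.
Count = 6.

6


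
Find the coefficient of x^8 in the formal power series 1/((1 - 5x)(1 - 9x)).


By partial fractions or Cauchy convolution:
The coefficient equals sum_{k=0}^{8} 5^k * 9^(8-k).
= 96366841

96366841


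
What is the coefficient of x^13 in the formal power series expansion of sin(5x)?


The Maclaurin series is sin(t) = sum_{k>=0} (-1)^k t^(2k+1) / (2k+1)!, so substituting t = 5x, only odd powers of x are nonzero, with coefficient of x^(2k+1) equal to (-1)^k 5^(2k+1) / (2k+1)!.
Write 13 = 2*6 + 1, giving the coefficient (-1)^6 * 5^13 / 13! = 1220703125/6227020800 = 48828125/249080832.

48828125/249080832


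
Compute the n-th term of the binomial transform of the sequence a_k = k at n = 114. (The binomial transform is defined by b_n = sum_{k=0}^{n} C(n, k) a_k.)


With a_k = k, b_n = sum_{k=0}^{n} C(n, k) k. Using k * C(n, k) = n * C(n-1, k-1) gives b_n = n * sum_{k>=1} C(n-1, k-1) = n * 2^(n-1).
For n = 114: 114 * 2^113 = 114 * 10384593717069655257060992658440192 = 1183843683745940699304953163062181888.

1183843683745940699304953163062181888


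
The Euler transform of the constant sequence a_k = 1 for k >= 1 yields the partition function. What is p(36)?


The Euler transform converts the sequence a_k = 1 into the number of integer partitions.
Using the recurrence or dynamic programming:
p(36) = 17977

17977


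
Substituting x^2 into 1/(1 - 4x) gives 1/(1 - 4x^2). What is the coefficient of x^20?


The coefficient of x^(2m) in 1/(1 - 4x^2) is 4^m.
With n = 20 = 2*10, the coefficient is 4^10 = 1048576.

1048576


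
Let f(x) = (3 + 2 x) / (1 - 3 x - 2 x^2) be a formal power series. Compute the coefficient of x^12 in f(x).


Write f(x) = sum_{k>=0} a_k x^k. Multiplying both sides by 1 - 3 x - 2 x^2 gives
(1 - 3 x - 2 x^2) sum_{k>=0} a_k x^k = 3 + 2 x.
Matching coefficients:
 x^0: a_0 = 3
 x^1: a_1 - 3 a_0 = 2  =>  a_1 = 3*3 + 2 = 11
 x^k (k >= 2): a_k = 3 a_{k-1} + 2 a_{k-2}.
Iterating: a_2 = 39, a_3 = 139, a_4 = 495, a_5 = 1763, a_6 = 6279, a_7 = 22363, a_8 = 79647, a_9 = 283667, a_10 = 1010295, a_11 = 3598219, a_12 = 12815247.
So the coefficient of x^12 is 12815247.

12815247


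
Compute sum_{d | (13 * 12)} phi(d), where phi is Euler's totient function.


First, 13 * 12 = 156. One classical identity is sum_{d | n} phi(d) = n (each k in [1, n] has a unique gcd with n, and among the k's with gcd(k, n) = n/d there are phi(d) of them). So the sum equals 156. We also verify directly:
Divisors of 156: 1, 2, 3, 4, 6, 12, 13, 26, 39, 52, 78, 156.
phi values: 1, 1, 2, 2, 2, 4, 12, 12, 24, 24, 24, 48.
Sum = 156.

156


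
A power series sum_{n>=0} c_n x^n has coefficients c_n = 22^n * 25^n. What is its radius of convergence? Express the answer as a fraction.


By the root test (Cauchy-Hadamard), the radius is R = 1 / limsup_n |c_n|^(1/n).
Here |c_n|^(1/n) = (22^n * 25^n)^(1/n) = 22 * 25 = 550 for all n.
So R = 1/550 = 1/550.

1/550


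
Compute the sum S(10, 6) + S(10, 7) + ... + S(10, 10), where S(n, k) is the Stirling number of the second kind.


By definition, S(n, k) counts partitions of an n-set into exactly k nonempty blocks.
Computing row n = 10 for k = 6..10:
S(10, k): 22827, 5880, 750, 45, 1
Sum = 29503.

29503


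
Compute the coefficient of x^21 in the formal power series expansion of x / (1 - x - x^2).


Let f(x) = sum_{k>=0} a_k x^k. Multiplying f(x) * (1 - x - x^2) = x and matching coefficients gives a_0 = 0, a_1 = 1, and a_k = a_{k-1} + a_{k-2} for k >= 2. These are the Fibonacci numbers F_k.
Iterating from F_0 = 0, F_1 = 1:
F_0=0, F_1=1, F_2=1, F_3=2, F_4=3, F_5=5, F_6=8, F_7=13, F_8=21, F_9=34, ...
F_21 = 10946.

10946


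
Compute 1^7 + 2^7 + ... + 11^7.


This power sum has a closed form given by Faulhaber's formula
sum_{k=1}^{m} k^p = (1 / (p + 1)) * sum_{j=0}^{p} C(p + 1, j) B_j m^(p + 1 - j),
but for small m direct computation is fastest:
1 + 128 + 2187 + 16384 + 78125 + 279936 + 823543 + 2097152 + 4782969 + 10000000 + 19487171 = 37567596.

37567596


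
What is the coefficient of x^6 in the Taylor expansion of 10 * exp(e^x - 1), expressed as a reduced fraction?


exp(e^x - 1) = sum_{k>=0} Bell_k x^k / k!, where Bell_k is the k-th Bell number.
So the coefficient of x^6 is 10 * Bell_6 / 6!.
Computing: Bell_6 = 203 and 6! = 720, giving
10 * 203/720 = 203/72.

203/72


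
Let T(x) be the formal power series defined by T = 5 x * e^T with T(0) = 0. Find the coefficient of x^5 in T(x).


Apply the Lagrange inversion formula: if T = 5 x * phi(T) with phi(t) = e^t, then
[x^n] T = 5^n * (1/n) [t^(n-1)] phi(t)^n = 5^n * (1/n) [t^(n-1)] e^(n t) = 5^n * (1/n) * n^(n-1) / (n-1)! = 5^n * n^(n-1) / n!.
When c = 1 this is the Cayley count of rooted labeled trees on n vertices, divided by n!.
For n = 5: 5^5 * 5^4 / 5! = 3125 * 625/120 = 390625/24.

390625/24


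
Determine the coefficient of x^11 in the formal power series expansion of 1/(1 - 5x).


The geometric series identity gives 1/(1 - c x) = sum_{k>=0} c^k x^k, so the coefficient of x^k is c^k.
Here c = 5 and k = 11.
Computing: 5^11 = 48828125

48828125


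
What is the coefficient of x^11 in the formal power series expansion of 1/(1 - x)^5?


The expansion 1/(1 - x)^r = sum_{k>=0} C(k + r - 1, r - 1) x^k follows from the multiset / negative-binomial theorem (or from repeated differentiation of the geometric series).
For r = 5 and k = 11:
C(15, 4) = 1307674368000 / (24 * 39916800) = 1365.

1365


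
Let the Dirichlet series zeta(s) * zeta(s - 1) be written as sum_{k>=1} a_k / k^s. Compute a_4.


Convolution gives a_k = sum_{d | k} d * 1 = sum_{d | k} d = sigma(k), the sum of positive divisors of k.
For k = 4, the divisors are 1, 2, 4, so
sigma(4) = 1 + 2 + 4 = 7.

7


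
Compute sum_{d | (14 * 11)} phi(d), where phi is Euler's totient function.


First, 14 * 11 = 154. One classical identity is sum_{d | n} phi(d) = n (each k in [1, n] has a unique gcd with n, and among the k's with gcd(k, n) = n/d there are phi(d) of them). So the sum equals 154. We also verify directly:
Divisors of 154: 1, 2, 7, 11, 14, 22, 77, 154.
phi values: 1, 1, 6, 10, 6, 10, 60, 60.
Sum = 154.

154


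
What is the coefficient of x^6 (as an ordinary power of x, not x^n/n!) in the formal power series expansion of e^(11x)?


The exponential series is e^y = sum_{k>=0} y^k / k!. Substituting y = 11x gives
e^(11x) = sum_{k>=0} 11^k x^k / k!.
So the coefficient of x^n is a^n/n! with a = 11, n = 6:
11^6 / 6! = 1771561/720 = 1771561/720

1771561/720


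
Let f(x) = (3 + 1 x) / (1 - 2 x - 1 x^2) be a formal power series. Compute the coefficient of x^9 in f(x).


Write f(x) = sum_{k>=0} a_k x^k. Multiplying both sides by 1 - 2 x - 1 x^2 gives
(1 - 2 x - 1 x^2) sum_{k>=0} a_k x^k = 3 + 1 x.
Matching coefficients:
 x^0: a_0 = 3
 x^1: a_1 - 2 a_0 = 1  =>  a_1 = 2*3 + 1 = 7
 x^k (k >= 2): a_k = 2 a_{k-1} + 1 a_{k-2}.
Iterating: a_2 = 17, a_3 = 41, a_4 = 99, a_5 = 239, a_6 = 577, a_7 = 1393, a_8 = 3363, a_9 = 8119.
So the coefficient of x^9 is 8119.

8119


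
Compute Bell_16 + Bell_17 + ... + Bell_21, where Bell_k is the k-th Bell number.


Recall Bell_k counts set partitions of a k-set (with Bell_0 = 1 by convention).
Bell_16 through Bell_21: 10480142147, 82864869804, 682076806159, 5832742205057, 51724158235372, 474869816156751
Sum = 10480142147 + 82864869804 + 682076806159 + 5832742205057 + 51724158235372 + 474869816156751 = 533202138415290.

533202138415290


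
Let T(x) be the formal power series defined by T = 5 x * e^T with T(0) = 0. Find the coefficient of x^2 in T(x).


Apply the Lagrange inversion formula: if T = 5 x * phi(T) with phi(t) = e^t, then
[x^n] T = 5^n * (1/n) [t^(n-1)] phi(t)^n = 5^n * (1/n) [t^(n-1)] e^(n t) = 5^n * (1/n) * n^(n-1) / (n-1)! = 5^n * n^(n-1) / n!.
When c = 1 this is the Cayley count of rooted labeled trees on n vertices, divided by n!.
For n = 2: 5^2 * 2^1 / 2! = 25 * 2/2 = 25.

25


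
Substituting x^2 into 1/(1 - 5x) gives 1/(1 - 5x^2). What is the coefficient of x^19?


Since 1/(1 - 5x^2) only has even powers of x,
the coefficient of x^19 (odd) is 0.

0


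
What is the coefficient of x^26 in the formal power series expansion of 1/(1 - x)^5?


The negative binomial / multiset identity is
1/(1 - x)^r = sum_{k>=0} C(k + r - 1, r - 1) x^k.
Here r = 5 and k = 26, so the coefficient is
C(26 + 4, 4) = C(30, 4)
= 27405

27405


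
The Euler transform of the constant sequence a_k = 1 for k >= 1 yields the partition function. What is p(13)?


The Euler transform converts the sequence a_k = 1 into the number of integer partitions.
Using the recurrence or dynamic programming:
p(13) = 101

101


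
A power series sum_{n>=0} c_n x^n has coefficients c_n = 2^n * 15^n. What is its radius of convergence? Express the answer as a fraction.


By the root test (Cauchy-Hadamard), the radius is R = 1 / limsup_n |c_n|^(1/n).
Here |c_n|^(1/n) = (2^n * 15^n)^(1/n) = 2 * 15 = 30 for all n.
So R = 1/30 = 1/30.

1/30


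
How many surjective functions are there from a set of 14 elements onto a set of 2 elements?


By inclusion-exclusion on which target elements are missed, the number of surjections from an n-set onto a k-set is
surj(n, k) = sum_{j=0}^{k} (-1)^j C(k, j) (k - j)^n.
Equivalently surj(n, k) = k! * S(n, k), where S(n, k) is the Stirling number of the second kind.
For n = 14, k = 2:
S(14, 2) = 8191, so
surj = 2! * 8191 = 2 * 8191 = 16382.

16382


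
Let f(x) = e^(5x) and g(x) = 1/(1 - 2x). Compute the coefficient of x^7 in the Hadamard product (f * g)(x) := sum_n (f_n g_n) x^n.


Expanding: f_k = 5^k/k! (from e^(5x)) and g_k = 2^k (from 1/(1 - 2x)). So the Hadamard coefficient (f * g)_k = 5^k 2^k / k! = (10)^k / k!.
For k = 7: 10^7/7! = 10000000/5040 = 125000/63.

125000/63


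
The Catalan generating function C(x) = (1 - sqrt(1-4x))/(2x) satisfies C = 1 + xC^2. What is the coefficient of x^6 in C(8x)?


Substituting x -> 8x scales the n-th coefficient by 8^n, so [x^6] C(8x) = 8^6 * C_6.
C_6 = C(2*6, 6)/(7) = 924/7 = 132.
So 8^6 * 132 = 262144 * 132 = 34603008.

34603008


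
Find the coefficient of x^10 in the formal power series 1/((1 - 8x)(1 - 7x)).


By partial fractions or Cauchy convolution:
The coefficient equals sum_{k=0}^{10} 8^k * 7^(10-k).
= 6612607849

6612607849


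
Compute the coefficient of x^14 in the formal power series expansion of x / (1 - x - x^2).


Let f(x) = sum_{k>=0} a_k x^k. Multiplying f(x) * (1 - x - x^2) = x and matching coefficients gives a_0 = 0, a_1 = 1, and a_k = a_{k-1} + a_{k-2} for k >= 2. These are the Fibonacci numbers F_k.
Iterating from F_0 = 0, F_1 = 1:
F_0=0, F_1=1, F_2=1, F_3=2, F_4=3, F_5=5, F_6=8, F_7=13, F_8=21, F_9=34, ...
F_14 = 377.

377


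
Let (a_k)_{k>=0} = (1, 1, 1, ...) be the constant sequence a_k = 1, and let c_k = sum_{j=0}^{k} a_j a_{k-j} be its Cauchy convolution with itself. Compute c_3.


Since a_j = 1 for all j >= 0, the convolution sum becomes
c_k = sum_{j=0}^{k} 1 * 1 = 1 * (k + 1).
Equivalently, the generating function of (a_k) is 1/(1 - x) and its square is 1/(1 - x)^2 = sum_{k>=0} 1(k + 1) x^k.
For k = 3: 1 * 4 = 4.

4


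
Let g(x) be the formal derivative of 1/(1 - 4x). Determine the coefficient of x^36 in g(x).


Differentiate termwise: d/dx sum_{k>=0} 4^k x^k = sum_{k>=1} k 4^k x^(k-1) = sum_{j>=0} (j+1) 4^(j+1) x^j.
Equivalently, d/dx [1/(1 - 4x)] = 4/(1 - 4x)^2.
For j = 36: 37 * 4^37 = 37 * 18889465931478580854784 = 698910239464707491627008.

698910239464707491627008


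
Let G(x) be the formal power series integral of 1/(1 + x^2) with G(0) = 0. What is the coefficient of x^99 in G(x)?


1/(1 + x^2) = sum_{j>=0} (-1)^j x^(2j). Integrating termwise with G(0) = 0:
G(x) = sum_{j>=0} (-1)^j x^(2j+1) / (2j+1) = arctan(x).
Only odd powers are nonzero. For x^99 write 99 = 2*49 + 1, giving
(-1)^49 / 99 = -1/99 = -1/99.

-1/99


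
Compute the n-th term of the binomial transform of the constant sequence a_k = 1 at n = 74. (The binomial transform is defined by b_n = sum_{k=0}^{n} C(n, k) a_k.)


With a_k = 1 for all k, b_n = sum_{k=0}^{n} C(n, k) = 2^n by the binomial theorem.
For n = 74: 2^74 = 18889465931478580854784.

18889465931478580854784


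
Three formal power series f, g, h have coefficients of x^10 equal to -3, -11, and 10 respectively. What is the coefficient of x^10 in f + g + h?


Series addition is componentwise:
-3 + -11 + 10
= -4

-4


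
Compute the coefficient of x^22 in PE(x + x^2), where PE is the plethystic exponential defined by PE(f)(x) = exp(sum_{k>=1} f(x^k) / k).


With f(x) = x + x^2, the exponent is sum_{k>=1} (x^k + x^(2k)) / k = -ln(1 - x) - ln(1 - x^2). Exponentiating:
PE(x + x^2) = 1 / ((1 - x)(1 - x^2)).
This is the generating function for partitions of n into parts of size 1 or 2. The number of 2's can be any j in 0..11, and the rest are 1's, so
[x^22] = floor(22/2) + 1 = 12.

12


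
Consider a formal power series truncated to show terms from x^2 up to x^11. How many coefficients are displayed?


From x^2 to x^11 inclusive, the count is 11 - 2 + 1 = 10.

10


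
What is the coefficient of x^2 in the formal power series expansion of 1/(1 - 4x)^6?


The general identity 1/(1 - c x)^r = sum_{k>=0} c^k C(k + r - 1, r - 1) x^k follows by substituting y = c x into 1/(1 - y)^r = sum_{k>=0} C(k + r - 1, r - 1) y^k.
For c = 4, r = 6, k = 2:
4^2 * C(7, 5) = 16 * 21 = 336.

336


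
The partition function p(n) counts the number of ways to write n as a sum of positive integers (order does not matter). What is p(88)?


Using the generating function prod_{k>=1} 1/(1-x^k), we compute p(88).
By dynamic programming over parts 1 through 88:
p(88) = 44108109

44108109


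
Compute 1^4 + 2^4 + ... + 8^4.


This power sum has a closed form given by Faulhaber's formula
sum_{k=1}^{m} k^p = (1 / (p + 1)) * sum_{j=0}^{p} C(p + 1, j) B_j m^(p + 1 - j),
but for small m direct computation is fastest:
1 + 16 + 81 + 256 + 625 + 1296 + 2401 + 4096 = 8772.

8772


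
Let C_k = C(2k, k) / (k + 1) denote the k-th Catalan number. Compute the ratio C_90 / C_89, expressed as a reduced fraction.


Using C_k = (2k)! / (k! (k+1)!), the ratio C_{k+1}/C_k simplifies to
C_{k+1}/C_k = [(2k+2)! / ((k+1)! (k+2)!)] * [k! (k+1)! / (2k)!]
 = (2k+2)(2k+1) / ((k+1)(k+2)) = 2(2k+1) / (k+2).
For k = 89: 2(2*89 + 1) / (89 + 2) = 358/91 = 358/91.

358/91


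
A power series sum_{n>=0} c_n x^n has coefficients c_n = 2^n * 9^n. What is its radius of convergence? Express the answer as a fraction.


By the root test (Cauchy-Hadamard), the radius is R = 1 / limsup_n |c_n|^(1/n).
Here |c_n|^(1/n) = (2^n * 9^n)^(1/n) = 2 * 9 = 18 for all n.
So R = 1/18 = 1/18.

1/18


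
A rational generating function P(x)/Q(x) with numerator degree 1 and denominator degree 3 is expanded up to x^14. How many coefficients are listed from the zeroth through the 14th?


Expanding up to x^14 gives the coefficients for x^0, x^1, ..., x^14.
That is 14 + 1 = 15 coefficients in total.

15


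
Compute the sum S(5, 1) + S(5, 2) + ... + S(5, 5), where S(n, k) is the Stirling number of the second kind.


By definition, S(n, k) counts partitions of an n-set into exactly k nonempty blocks.
Computing row n = 5 for k = 1..5:
S(5, k): 1, 15, 25, 10, 1
Sum = 52. (This equals Bell_5 since the sum runs over all k.)

52


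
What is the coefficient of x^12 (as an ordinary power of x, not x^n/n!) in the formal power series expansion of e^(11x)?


The exponential series is e^y = sum_{k>=0} y^k / k!. Substituting y = 11x gives
e^(11x) = sum_{k>=0} 11^k x^k / k!.
So the coefficient of x^n is a^n/n! with a = 11, n = 12:
11^12 / 12! = 3138428376721/479001600 = 285311670611/43545600

285311670611/43545600


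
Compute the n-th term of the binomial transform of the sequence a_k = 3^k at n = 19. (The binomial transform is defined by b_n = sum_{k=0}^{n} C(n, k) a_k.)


With a_k = 3^k, b_n = sum_{k=0}^{n} C(n, k) 3^k = (1 + 3)^n by the binomial theorem.
For n = 19: (1 + 3)^19 = 4^19 = 274877906944.

274877906944


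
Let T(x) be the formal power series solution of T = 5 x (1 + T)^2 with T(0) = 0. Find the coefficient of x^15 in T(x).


Apply the Lagrange inversion formula: if T = 5 x * phi(T) with phi(t) = (1 + t)^2, then [x^n] T = 5^n * (1/n) [t^(n-1)] phi(t)^n = 5^n * (1/n) [t^(n-1)] (1 + t)^(2n) = 5^n * (1/n) C(2n, n-1).
Using the identity C(2n, n-1) = C(2n, n) * n / (n+1), the unscaled factor equals C(2n, n) / (n+1) = C_n, the n-th Catalan number.
For n = 15: C_15 = C(30, 15) / 16 = 155117520/16 = 9694845.
With the 5^15 = 30517578125 factor, the coefficient is 30517578125 * 9694845 = 295863189697265625.

295863189697265625


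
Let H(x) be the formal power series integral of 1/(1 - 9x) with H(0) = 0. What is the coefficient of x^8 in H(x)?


1/(1 - 9x) = sum_{k>=0} 9^k x^k. Integrating termwise with H(0) = 0:
H(x) = sum_{k>=0} 9^k x^(k+1) / (k+1) = sum_{m>=1} 9^(m-1) x^m / m.
For m = 8: 9^7/8 = 4782969/8 = 4782969/8.

4782969/8


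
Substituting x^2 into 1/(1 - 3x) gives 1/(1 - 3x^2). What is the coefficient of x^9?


Since 1/(1 - 3x^2) only has even powers of x,
the coefficient of x^9 (odd) is 0.

0


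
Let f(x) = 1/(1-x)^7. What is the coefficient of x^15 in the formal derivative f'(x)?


Differentiate: d/dx [ 1/(1-x)^r ] = r / (1-x)^(r+1).
Here r = 7, so f'(x) = 7 / (1-x)^8.
The expansion of 1/(1-x)^(r+1) has coefficient of x^n equal to C(n+r, r).
So the coefficient of x^15 in f'(x) is
7 * C(22, 7) = 7 * 170544 = 1193808

1193808


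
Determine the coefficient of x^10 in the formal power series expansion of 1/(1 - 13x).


The geometric series identity gives 1/(1 - c x) = sum_{k>=0} c^k x^k, so the coefficient of x^k is c^k.
Here c = 13 and k = 10.
Computing: 13^10 = 137858491849

137858491849


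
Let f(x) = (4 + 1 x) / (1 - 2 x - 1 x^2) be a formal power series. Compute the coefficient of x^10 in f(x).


Write f(x) = sum_{k>=0} a_k x^k. Multiplying both sides by 1 - 2 x - 1 x^2 gives
(1 - 2 x - 1 x^2) sum_{k>=0} a_k x^k = 4 + 1 x.
Matching coefficients:
 x^0: a_0 = 4
 x^1: a_1 - 2 a_0 = 1  =>  a_1 = 2*4 + 1 = 9
 x^k (k >= 2): a_k = 2 a_{k-1} + 1 a_{k-2}.
Iterating: a_2 = 22, a_3 = 53, a_4 = 128, a_5 = 309, a_6 = 746, a_7 = 1801, a_8 = 4348, a_9 = 10497, a_10 = 25342.
So the coefficient of x^10 is 25342.

25342


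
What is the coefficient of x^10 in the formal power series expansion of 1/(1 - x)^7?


The expansion 1/(1 - x)^r = sum_{k>=0} C(k + r - 1, r - 1) x^k follows from the multiset / negative-binomial theorem (or from repeated differentiation of the geometric series).
For r = 7 and k = 10:
C(16, 6) = 20922789888000 / (720 * 3628800) = 8008.

8008


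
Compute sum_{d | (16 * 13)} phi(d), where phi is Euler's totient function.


First, 16 * 13 = 208. One classical identity is sum_{d | n} phi(d) = n (each k in [1, n] has a unique gcd with n, and among the k's with gcd(k, n) = n/d there are phi(d) of them). So the sum equals 208. We also verify directly:
Divisors of 208: 1, 2, 4, 8, 13, 16, 26, 52, 104, 208.
phi values: 1, 1, 2, 4, 12, 8, 12, 24, 48, 96.
Sum = 208.

208


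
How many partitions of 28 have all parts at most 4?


Using the generating function (1-x)^(-1)(1-x^2)^(-1)...(1-x^4)^(-1),
the coefficient of x^28 counts these restricted partitions.
Result = 249

249


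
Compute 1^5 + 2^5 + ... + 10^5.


This power sum has a closed form given by Faulhaber's formula
sum_{k=1}^{m} k^p = (1 / (p + 1)) * sum_{j=0}^{p} C(p + 1, j) B_j m^(p + 1 - j),
but for small m direct computation is fastest:
1 + 32 + 243 + 1024 + 3125 + 7776 + 16807 + 32768 + 59049 + 100000 = 220825.

220825


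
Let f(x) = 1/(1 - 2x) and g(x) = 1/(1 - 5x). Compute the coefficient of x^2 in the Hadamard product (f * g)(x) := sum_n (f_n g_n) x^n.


f has coefficients f_k = 2^k and g has coefficients g_k = 5^k, so the Hadamard product has coefficient (f*g)_k = 2^k * 5^k = 10^k.
For k = 2: 10^2 = 100.

100


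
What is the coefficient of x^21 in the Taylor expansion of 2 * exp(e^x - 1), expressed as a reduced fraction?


exp(e^x - 1) = sum_{k>=0} Bell_k x^k / k!, where Bell_k is the k-th Bell number.
So the coefficient of x^21 is 2 * Bell_21 / 21!.
Computing: Bell_21 = 474869816156751 and 21! = 51090942171709440000, giving
2 * 474869816156751/51090942171709440000 = 158289938718917/8515157028618240000.

158289938718917/8515157028618240000


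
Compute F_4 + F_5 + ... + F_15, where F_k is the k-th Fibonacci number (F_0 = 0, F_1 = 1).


Use the identity sum_{k=0}^{N} F_k = F_{N+2} - 1 (which follows from F_{k+2} - F_{k+1} = F_k). Then
sum_{k=4}^{15} F_k = (F_{17} - 1) - (F_{5} - 1) = F_{17} - F_{5}.
Computing: F_{17} = 1597, F_{5} = 5, so
Sum = 1597 - 5 = 1592.

1592


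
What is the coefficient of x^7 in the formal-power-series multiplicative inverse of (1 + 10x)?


The inverse is 1/(1 + 10x). Apply the geometric identity 1/(1 - y) = sum_{k>=0} y^k with y = -10x:
1/(1 + 10x) = sum_{k>=0} (-10)^k x^k.
So the coefficient of x^7 is (-10)^7 = -10000000.

-10000000


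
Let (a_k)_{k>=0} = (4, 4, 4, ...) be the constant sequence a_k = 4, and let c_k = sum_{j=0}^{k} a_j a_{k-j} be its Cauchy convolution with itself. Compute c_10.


Since a_j = 4 for all j >= 0, the convolution sum becomes
c_k = sum_{j=0}^{k} 4 * 4 = 16 * (k + 1).
Equivalently, the generating function of (a_k) is 4/(1 - x) and its square is 16/(1 - x)^2 = sum_{k>=0} 16(k + 1) x^k.
For k = 10: 16 * 11 = 176.

176


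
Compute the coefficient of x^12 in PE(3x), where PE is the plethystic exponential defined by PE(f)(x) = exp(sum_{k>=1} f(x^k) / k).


With f(x) = 3x, the exponent is sum_{k>=1} 3 x^k / k = 3 * (-ln(1 - x)). Exponentiating:
PE(3x) = exp(-3 ln(1 - x)) = 1/(1 - x)^3.
By the negative binomial expansion, [x^n] 1/(1 - x)^3 = C(n + 2, 2).
For n = 12: C(14, 2) = 91.

91


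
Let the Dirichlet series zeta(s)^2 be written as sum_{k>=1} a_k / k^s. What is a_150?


The Dirichlet convolution of the constant function 1 with itself gives (1 * 1)(k) = sum_{d | k} 1 = d(k), the number of positive divisors of k.
Since zeta(s) = sum_{k>=1} 1/k^s, we have zeta(s)^2 = sum_{k>=1} d(k)/k^s, so a_k = d(k).
For k = 150: the divisors are 1, 2, 3, 5, 6, 10, 15, 25, 30, 50, 75, 150.
Count = 12.

12


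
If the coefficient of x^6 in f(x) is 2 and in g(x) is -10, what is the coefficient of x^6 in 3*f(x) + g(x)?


Scalar multiplication scales coefficients: 3 * 2 = 6.
Then add the g coefficient: 6 + -10
= -4

-4


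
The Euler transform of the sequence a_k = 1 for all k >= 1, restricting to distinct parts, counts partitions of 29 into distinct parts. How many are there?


Partitions of 29 into distinct parts can be computed via generating function.
Product (1+x)(1+x^2)(1+x^3)...
The coefficient of x^29 = 256

256


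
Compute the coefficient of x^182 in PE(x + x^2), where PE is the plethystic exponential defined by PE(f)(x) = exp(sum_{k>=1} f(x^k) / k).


With f(x) = x + x^2, the exponent is sum_{k>=1} (x^k + x^(2k)) / k = -ln(1 - x) - ln(1 - x^2). Exponentiating:
PE(x + x^2) = 1 / ((1 - x)(1 - x^2)).
This is the generating function for partitions of n into parts of size 1 or 2. The number of 2's can be any j in 0..91, and the rest are 1's, so
[x^182] = floor(182/2) + 1 = 92.

92


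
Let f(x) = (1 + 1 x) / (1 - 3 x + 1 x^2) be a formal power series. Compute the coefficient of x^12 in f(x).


Write f(x) = sum_{k>=0} a_k x^k. Multiplying both sides by 1 - 3 x + 1 x^2 gives
(1 - 3 x + 1 x^2) sum_{k>=0} a_k x^k = 1 + 1 x.
Matching coefficients:
 x^0: a_0 = 1
 x^1: a_1 - 3 a_0 = 1  =>  a_1 = 3*1 + 1 = 4
 x^k (k >= 2): a_k = 3 a_{k-1} - 1 a_{k-2}.
Iterating: a_2 = 11, a_3 = 29, a_4 = 76, a_5 = 199, a_6 = 521, a_7 = 1364, a_8 = 3571, a_9 = 9349, a_10 = 24476, a_11 = 64079, a_12 = 167761.
So the coefficient of x^12 is 167761.

167761


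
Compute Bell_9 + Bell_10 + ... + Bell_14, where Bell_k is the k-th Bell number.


Recall Bell_k counts set partitions of a k-set (with Bell_0 = 1 by convention).
Bell_9 through Bell_14: 21147, 115975, 678570, 4213597, 27644437, 190899322
Sum = 21147 + 115975 + 678570 + 4213597 + 27644437 + 190899322 = 223573048.

223573048


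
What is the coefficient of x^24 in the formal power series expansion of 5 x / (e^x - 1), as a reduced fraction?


The exponential generating function for Bernoulli numbers is
x / (e^x - 1) = sum_{k>=0} B_k x^k / k!.
So the coefficient of x^24 in 5 x / (e^x - 1) is 5 B_24 / 24!.
Computing: B_24 = -236364091/2730, 24! = 620448401733239439360000, giving
5 * -236364091/2730 / 620448401733239439360000 = -236364091/338764827346348733890560000.

-236364091/338764827346348733890560000


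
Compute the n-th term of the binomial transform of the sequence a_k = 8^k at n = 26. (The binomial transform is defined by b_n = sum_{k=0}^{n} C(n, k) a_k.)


With a_k = 8^k, b_n = sum_{k=0}^{n} C(n, k) 8^k = (1 + 8)^n by the binomial theorem.
For n = 26: (1 + 8)^26 = 9^26 = 6461081889226673298932241.

6461081889226673298932241


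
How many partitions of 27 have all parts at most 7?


Using the generating function (1-x)^(-1)(1-x^2)^(-1)...(1-x^7)^(-1),
the coefficient of x^27 counts these restricted partitions.
Result = 1175

1175


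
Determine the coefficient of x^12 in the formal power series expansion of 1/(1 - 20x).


The geometric series identity gives 1/(1 - c x) = sum_{k>=0} c^k x^k, so the coefficient of x^k is c^k.
Here c = 20 and k = 12.
Computing: 20^12 = 4096000000000000

4096000000000000


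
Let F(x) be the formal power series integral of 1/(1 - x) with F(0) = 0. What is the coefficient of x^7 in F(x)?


1/(1 - x) = sum_{k>=0} x^k. Integrating termwise and using F(0) = 0 gives
F(x) = sum_{k>=0} x^(k+1) / (k+1) = sum_{m>=1} x^m / m = -ln(1 - x).
So the coefficient of x^7 is 1/7 = 1/7.

1/7


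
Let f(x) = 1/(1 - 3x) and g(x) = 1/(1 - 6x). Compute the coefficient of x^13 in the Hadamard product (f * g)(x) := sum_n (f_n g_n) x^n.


f has coefficients f_k = 3^k and g has coefficients g_k = 6^k, so the Hadamard product has coefficient (f*g)_k = 3^k * 6^k = 18^k.
For k = 13: 18^13 = 20822964865671168.

20822964865671168


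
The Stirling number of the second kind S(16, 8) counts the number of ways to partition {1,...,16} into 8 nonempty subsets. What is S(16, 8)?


Using the explicit formula S(n,k) = (1/k!) sum_{j=0}^{k} (-1)^(k-j) C(k,j) j^n:
S(16, 8) = 2141764053
Equivalently, S(n,k) is n! times the coefficient of x^n in the EGF (e^x - 1)^k / k!.

2141764053


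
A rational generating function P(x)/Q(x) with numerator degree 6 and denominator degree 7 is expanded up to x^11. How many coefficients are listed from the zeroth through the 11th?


Expanding up to x^11 gives the coefficients for x^0, x^1, ..., x^11.
That is 11 + 1 = 12 coefficients in total.

12


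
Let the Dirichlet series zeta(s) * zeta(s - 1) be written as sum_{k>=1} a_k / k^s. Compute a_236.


Convolution gives a_k = sum_{d | k} d * 1 = sum_{d | k} d = sigma(k), the sum of positive divisors of k.
For k = 236, the divisors are 1, 2, 4, 59, 118, 236, so
sigma(236) = 1 + 2 + 4 + 59 + 118 + 236 = 420.

420


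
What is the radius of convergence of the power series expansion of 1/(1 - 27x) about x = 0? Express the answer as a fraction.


Expanding 1/(1 - 27x) = sum_{k>=0} 27^k x^k, the series converges when |27x| < 1, i.e., |x| < 1/27.
So the radius of convergence is 1/27 = 1/27.

1/27


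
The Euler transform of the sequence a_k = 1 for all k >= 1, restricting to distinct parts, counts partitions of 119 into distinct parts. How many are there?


Partitions of 119 into distinct parts can be computed via generating function.
Product (1+x)(1+x^2)(1+x^3)...
The coefficient of x^119 = 2032290

2032290


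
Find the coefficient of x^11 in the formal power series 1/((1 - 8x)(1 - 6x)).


By partial fractions or Cauchy convolution:
The coefficient equals sum_{k=0}^{11} 8^k * 6^(11-k).
= 33271347200

33271347200


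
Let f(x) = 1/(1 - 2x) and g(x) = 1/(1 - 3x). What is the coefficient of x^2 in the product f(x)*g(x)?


The coefficient of x^n in f*g is the Cauchy product: sum_{k=0}^{n} a^k * b^(n-k).
With a=2, b=3, n=2:
sum_{k=0}^{2} 2^k * 3^(2-k)
= 19

19


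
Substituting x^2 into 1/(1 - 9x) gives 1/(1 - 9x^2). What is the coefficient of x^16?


The coefficient of x^(2m) in 1/(1 - 9x^2) is 9^m.
With n = 16 = 2*8, the coefficient is 9^8 = 43046721.

43046721


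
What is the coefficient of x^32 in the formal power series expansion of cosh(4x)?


The Maclaurin series is cosh(t) = sum_{m>=0} t^(2m) / (2m)!, so substituting t = 4x, only even powers of x are nonzero, with coefficient of x^(2m) equal to 4^(2m) / (2m)!.
For x^32 the coefficient is 4^32/32! = 18446744073709551616/263130836933693530167218012160000000 = 8589934592/122529844256906551386796875.

8589934592/122529844256906551386796875


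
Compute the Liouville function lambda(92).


The Liouville function is lambda(k) = (-1)^Omega(k), where Omega(k) counts the prime factors of k with multiplicity.
Factoring: 92 = 2 * 2 * 23, so Omega(92) = 3.
lambda(92) = (-1)^3 = -1.

-1


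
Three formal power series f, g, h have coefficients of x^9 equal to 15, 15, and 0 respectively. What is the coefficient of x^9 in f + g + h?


Series addition is componentwise:
15 + 15 + 0
= 30

30


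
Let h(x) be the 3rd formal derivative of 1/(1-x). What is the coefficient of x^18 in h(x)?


Differentiating 3 times: d^3/dx^3 [1/(1-x)] = 3!/(1-x)^4.
The expansion 1/(1-x)^4 = sum_{k>=0} C(k+3, 3) x^k, so the coefficient of x^n in 3!/(1-x)^4 is 3! * C(n+3, 3).
For n = 18: 6 * C(21, 3) = 6 * 1330 = 7980

7980


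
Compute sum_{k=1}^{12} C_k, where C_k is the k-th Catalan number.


C_1 through C_12: 1, 2, 5, 14, 42, 132, 429, 1430, 4862, 16796, 58786, 208012
Sum = 1 + 2 + 5 + 14 + 42 + 132 + 429 + 1430 + 4862 + 16796 + 58786 + 208012
= 290511

290511


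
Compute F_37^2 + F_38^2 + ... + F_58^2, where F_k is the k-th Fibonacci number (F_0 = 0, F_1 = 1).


There is a standard identity sum_{k=0}^{N} F_k^2 = F_N * F_{N+1} (proved inductively from the telescoping relation F_k^2 = F_k F_{k+1} - F_{k-1} F_k). Then
sum_{k=37}^{58} F_k^2 = F_58 F_59 - F_36 F_37.
Computing: F_58 = 591286729879, F_59 = 956722026041, F_36 = 14930352, F_37 = 24157817.
Sum = 591286729879 * 956722026041 - 14930352 * 24157817 = 565697037820309659417455.

565697037820309659417455


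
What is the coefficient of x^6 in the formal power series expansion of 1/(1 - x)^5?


The expansion 1/(1 - x)^r = sum_{k>=0} C(k + r - 1, r - 1) x^k follows from the multiset / negative-binomial theorem (or from repeated differentiation of the geometric series).
For r = 5 and k = 6:
C(10, 4) = 3628800 / (24 * 720) = 210.

210


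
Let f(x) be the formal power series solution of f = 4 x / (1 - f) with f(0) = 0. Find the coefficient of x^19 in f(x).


Apply Lagrange inversion: f = 4 x * phi(f) with phi(t) = 1/(1 - t), so
[x^n] f = 4^n * (1/n) [t^(n-1)] phi(t)^n = 4^n * (1/n) [t^(n-1)] (1 - t)^(-n) = 4^n * (1/n) C(2n - 2, n - 1) = 4^n * C_{n-1}.
For n = 19: C_18 = C(36, 18) / 19 = 9075135300/19 = 477638700.
With the 4^19 = 274877906944 factor, the coefficient is 274877906944 * 477638700 = 131292326131453132800.

131292326131453132800


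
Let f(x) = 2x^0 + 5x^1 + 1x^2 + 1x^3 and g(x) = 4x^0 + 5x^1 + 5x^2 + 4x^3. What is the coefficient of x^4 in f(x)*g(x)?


Cauchy product at x^4:
5*4 + 1*5 + 1*5
= 30

30


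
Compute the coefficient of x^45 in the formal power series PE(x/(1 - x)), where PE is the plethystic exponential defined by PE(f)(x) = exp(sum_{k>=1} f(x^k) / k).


For f(x) = x/(1 - x) we have
sum_{k>=1} f(x^k) / k = sum_{k>=1} (1/k) * x^k / (1 - x^k) = sum_{k, m >= 1} x^(k m) / k,
which after exponentiating simplifies to
PE(x/(1 - x)) = prod_{k>=1} 1 / (1 - x^k).
This is the generating function for the partition function p(n), so the coefficient of x^45 is p(45).
Computing p(45) by dynamic programming over parts 1, 2, ..., 45: p(45) = 89134.

89134


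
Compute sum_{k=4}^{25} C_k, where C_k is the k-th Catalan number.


C_4 through C_25: 14, 42, 132, 429, 1430, 4862, 16796, 58786, 208012, 742900, 2674440, 9694845, 35357670, 129644790, 477638700, 1767263190, 6564120420, 24466267020, 91482563640, 343059613650, 1289904147324, 4861946401452
Sum = 14 + 42 + 132 + 429 + 1430 + 4862 + 16796 + 58786 + 208012 + 742900 + 2674440 + 9694845 + 35357670 + 129644790 + 477638700 + 1767263190 + 6564120420 + 24466267020 + 91482563640 + 343059613650 + 1289904147324 + 4861946401452
= 6619846420544

6619846420544
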